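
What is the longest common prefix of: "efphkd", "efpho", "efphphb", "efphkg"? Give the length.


Words: efphkd, efpho, efphphb, efphkg
  Position 0: all 'e' => match
  Position 1: all 'f' => match
  Position 2: all 'p' => match
  Position 3: all 'h' => match
  Position 4: ('k', 'o', 'p', 'k') => mismatch, stop
LCP = "efph" (length 4)

4


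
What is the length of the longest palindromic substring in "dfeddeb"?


Input: "dfeddeb"
Checking substrings for palindromes:
  [2:6] "edde" (len 4) => palindrome
  [3:5] "dd" (len 2) => palindrome
Longest palindromic substring: "edde" with length 4

4


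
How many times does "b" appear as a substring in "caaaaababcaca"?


Searching for "b" in "caaaaababcaca"
Scanning each position:
  Position 0: "c" => no
  Position 1: "a" => no
  Position 2: "a" => no
  Position 3: "a" => no
  Position 4: "a" => no
  Position 5: "a" => no
  Position 6: "b" => MATCH
  Position 7: "a" => no
  Position 8: "b" => MATCH
  Position 9: "c" => no
  Position 10: "a" => no
  Position 11: "c" => no
  Position 12: "a" => no
Total occurrences: 2

2


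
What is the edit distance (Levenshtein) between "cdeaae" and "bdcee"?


Computing edit distance: "cdeaae" -> "bdcee"
DP table:
           b    d    c    e    e
      0    1    2    3    4    5
  c   1    1    2    2    3    4
  d   2    2    1    2    3    4
  e   3    3    2    2    2    3
  a   4    4    3    3    3    3
  a   5    5    4    4    4    4
  e   6    6    5    5    4    4
Edit distance = dp[6][5] = 4

4


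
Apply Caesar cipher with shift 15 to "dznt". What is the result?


Caesar cipher: shift "dznt" by 15
  'd' (pos 3) + 15 = pos 18 = 's'
  'z' (pos 25) + 15 = pos 14 = 'o'
  'n' (pos 13) + 15 = pos 2 = 'c'
  't' (pos 19) + 15 = pos 8 = 'i'
Result: soci

soci


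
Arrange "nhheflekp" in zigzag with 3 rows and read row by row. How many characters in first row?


Zigzag "nhheflekp" into 3 rows:
Placing characters:
  'n' => row 0
  'h' => row 1
  'h' => row 2
  'e' => row 1
  'f' => row 0
  'l' => row 1
  'e' => row 2
  'k' => row 1
  'p' => row 0
Rows:
  Row 0: "nfp"
  Row 1: "helk"
  Row 2: "he"
First row length: 3

3


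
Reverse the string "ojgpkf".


Input: ojgpkf
Reading characters right to left:
  Position 5: 'f'
  Position 4: 'k'
  Position 3: 'p'
  Position 2: 'g'
  Position 1: 'j'
  Position 0: 'o'
Reversed: fkpgjo

fkpgjo


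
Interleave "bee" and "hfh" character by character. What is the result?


Interleaving "bee" and "hfh":
  Position 0: 'b' from first, 'h' from second => "bh"
  Position 1: 'e' from first, 'f' from second => "ef"
  Position 2: 'e' from first, 'h' from second => "eh"
Result: bhefeh

bhefeh


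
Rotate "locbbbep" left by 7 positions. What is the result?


Input: "locbbbep", rotate left by 7
First 7 characters: "locbbbe"
Remaining characters: "p"
Concatenate remaining + first: "p" + "locbbbe" = "plocbbbe"

plocbbbe


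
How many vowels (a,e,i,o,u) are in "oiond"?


Input: oiond
Checking each character:
  'o' at position 0: vowel (running total: 1)
  'i' at position 1: vowel (running total: 2)
  'o' at position 2: vowel (running total: 3)
  'n' at position 3: consonant
  'd' at position 4: consonant
Total vowels: 3

3


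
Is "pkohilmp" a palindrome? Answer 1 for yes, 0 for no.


Input: pkohilmp
Reversed: pmlihokp
  Compare pos 0 ('p') with pos 7 ('p'): match
  Compare pos 1 ('k') with pos 6 ('m'): MISMATCH
  Compare pos 2 ('o') with pos 5 ('l'): MISMATCH
  Compare pos 3 ('h') with pos 4 ('i'): MISMATCH
Result: not a palindrome

0


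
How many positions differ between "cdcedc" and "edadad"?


Comparing "cdcedc" and "edadad" position by position:
  Position 0: 'c' vs 'e' => DIFFER
  Position 1: 'd' vs 'd' => same
  Position 2: 'c' vs 'a' => DIFFER
  Position 3: 'e' vs 'd' => DIFFER
  Position 4: 'd' vs 'a' => DIFFER
  Position 5: 'c' vs 'd' => DIFFER
Positions that differ: 5

5


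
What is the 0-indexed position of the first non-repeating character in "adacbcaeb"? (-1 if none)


Input: adacbcaeb
Character frequencies:
  'a': 3
  'b': 2
  'c': 2
  'd': 1
  'e': 1
Scanning left to right for freq == 1:
  Position 0 ('a'): freq=3, skip
  Position 1 ('d'): unique! => answer = 1

1


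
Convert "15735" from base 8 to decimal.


Input: "15735" in base 8
Positional expansion:
  Digit '1' (value 1) x 8^4 = 4096
  Digit '5' (value 5) x 8^3 = 2560
  Digit '7' (value 7) x 8^2 = 448
  Digit '3' (value 3) x 8^1 = 24
  Digit '5' (value 5) x 8^0 = 5
Sum = 7133

7133


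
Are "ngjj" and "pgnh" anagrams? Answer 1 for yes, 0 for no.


Strings: "ngjj", "pgnh"
Sorted first:  gjjn
Sorted second: ghnp
Differ at position 1: 'j' vs 'h' => not anagrams

0


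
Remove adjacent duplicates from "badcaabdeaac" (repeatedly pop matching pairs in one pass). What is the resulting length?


Input: badcaabdeaac
Stack-based adjacent duplicate removal:
  Read 'b': push. Stack: b
  Read 'a': push. Stack: ba
  Read 'd': push. Stack: bad
  Read 'c': push. Stack: badc
  Read 'a': push. Stack: badca
  Read 'a': matches stack top 'a' => pop. Stack: badc
  Read 'b': push. Stack: badcb
  Read 'd': push. Stack: badcbd
  Read 'e': push. Stack: badcbde
  Read 'a': push. Stack: badcbdea
  Read 'a': matches stack top 'a' => pop. Stack: badcbde
  Read 'c': push. Stack: badcbdec
Final stack: "badcbdec" (length 8)

8


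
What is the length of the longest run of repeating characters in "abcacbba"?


Input: "abcacbba"
Scanning for longest run:
  Position 1 ('b'): new char, reset run to 1
  Position 2 ('c'): new char, reset run to 1
  Position 3 ('a'): new char, reset run to 1
  Position 4 ('c'): new char, reset run to 1
  Position 5 ('b'): new char, reset run to 1
  Position 6 ('b'): continues run of 'b', length=2
  Position 7 ('a'): new char, reset run to 1
Longest run: 'b' with length 2

2


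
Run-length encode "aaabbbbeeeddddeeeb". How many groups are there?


Input: aaabbbbeeeddddeeeb
Scanning for consecutive runs:
  Group 1: 'a' x 3 (positions 0-2)
  Group 2: 'b' x 4 (positions 3-6)
  Group 3: 'e' x 3 (positions 7-9)
  Group 4: 'd' x 4 (positions 10-13)
  Group 5: 'e' x 3 (positions 14-16)
  Group 6: 'b' x 1 (positions 17-17)
Total groups: 6

6


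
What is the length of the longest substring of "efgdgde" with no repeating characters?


Input: "efgdgde"
Sliding window (track last position of each char):
  Position 0 ('e'): window [0,0] length 1 -- new best
  Position 1 ('f'): window [0,1] length 2 -- new best
  Position 2 ('g'): window [0,2] length 3 -- new best
  Position 3 ('d'): window [0,3] length 4 -- new best
  Position 4 ('g'): repeat (last at 2), move window start to 3
  Position 4 ('g'): window [3,4] length 2
  Position 5 ('d'): repeat (last at 3), move window start to 4
  Position 5 ('d'): window [4,5] length 2
  Position 6 ('e'): window [4,6] length 3
Longest substring with no repeats: "efgd" with length 4

4


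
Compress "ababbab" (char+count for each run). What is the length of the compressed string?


Input: ababbab
Runs:
  'a' x 1 => "a1"
  'b' x 1 => "b1"
  'a' x 1 => "a1"
  'b' x 2 => "b2"
  'a' x 1 => "a1"
  'b' x 1 => "b1"
Compressed: "a1b1a1b2a1b1"
Compressed length: 12

12


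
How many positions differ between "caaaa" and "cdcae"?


Comparing "caaaa" and "cdcae" position by position:
  Position 0: 'c' vs 'c' => same
  Position 1: 'a' vs 'd' => DIFFER
  Position 2: 'a' vs 'c' => DIFFER
  Position 3: 'a' vs 'a' => same
  Position 4: 'a' vs 'e' => DIFFER
Positions that differ: 3

3


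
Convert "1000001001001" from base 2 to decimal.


Input: "1000001001001" in base 2
Positional expansion:
  Digit '1' (value 1) x 2^12 = 4096
  Digit '0' (value 0) x 2^11 = 0
  Digit '0' (value 0) x 2^10 = 0
  Digit '0' (value 0) x 2^9 = 0
  Digit '0' (value 0) x 2^8 = 0
  Digit '0' (value 0) x 2^7 = 0
  Digit '1' (value 1) x 2^6 = 64
  Digit '0' (value 0) x 2^5 = 0
  Digit '0' (value 0) x 2^4 = 0
  Digit '1' (value 1) x 2^3 = 8
  Digit '0' (value 0) x 2^2 = 0
  Digit '0' (value 0) x 2^1 = 0
  Digit '1' (value 1) x 2^0 = 1
Sum = 4169

4169


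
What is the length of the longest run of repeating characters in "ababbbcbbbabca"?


Input: "ababbbcbbbabca"
Scanning for longest run:
  Position 1 ('b'): new char, reset run to 1
  Position 2 ('a'): new char, reset run to 1
  Position 3 ('b'): new char, reset run to 1
  Position 4 ('b'): continues run of 'b', length=2
  Position 5 ('b'): continues run of 'b', length=3
  Position 6 ('c'): new char, reset run to 1
  Position 7 ('b'): new char, reset run to 1
  Position 8 ('b'): continues run of 'b', length=2
  Position 9 ('b'): continues run of 'b', length=3
  Position 10 ('a'): new char, reset run to 1
  Position 11 ('b'): new char, reset run to 1
  Position 12 ('c'): new char, reset run to 1
  Position 13 ('a'): new char, reset run to 1
Longest run: 'b' with length 3

3


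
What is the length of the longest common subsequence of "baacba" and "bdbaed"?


LCS of "baacba" and "bdbaed"
DP table:
           b    d    b    a    e    d
      0    0    0    0    0    0    0
  b   0    1    1    1    1    1    1
  a   0    1    1    1    2    2    2
  a   0    1    1    1    2    2    2
  c   0    1    1    1    2    2    2
  b   0    1    1    2    2    2    2
  a   0    1    1    2    3    3    3
LCS length = dp[6][6] = 3

3


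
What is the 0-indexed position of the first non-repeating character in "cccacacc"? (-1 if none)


Input: cccacacc
Character frequencies:
  'a': 2
  'c': 6
Scanning left to right for freq == 1:
  Position 0 ('c'): freq=6, skip
  Position 1 ('c'): freq=6, skip
  Position 2 ('c'): freq=6, skip
  Position 3 ('a'): freq=2, skip
  Position 4 ('c'): freq=6, skip
  Position 5 ('a'): freq=2, skip
  Position 6 ('c'): freq=6, skip
  Position 7 ('c'): freq=6, skip
  No unique character found => answer = -1

-1


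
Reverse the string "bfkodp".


Input: bfkodp
Reading characters right to left:
  Position 5: 'p'
  Position 4: 'd'
  Position 3: 'o'
  Position 2: 'k'
  Position 1: 'f'
  Position 0: 'b'
Reversed: pdokfb

pdokfb


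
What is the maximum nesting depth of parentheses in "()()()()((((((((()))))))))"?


Input: "()()()()((((((((()))))))))"
Tracking depth:
  Position 0 '(': depth becomes 1
  Position 1 ')': depth becomes 0
  Position 2 '(': depth becomes 1
  Position 3 ')': depth becomes 0
  Position 4 '(': depth becomes 1
  Position 5 ')': depth becomes 0
  Position 6 '(': depth becomes 1
  Position 7 ')': depth becomes 0
  Position 8 '(': depth becomes 1
  Position 9 '(': depth becomes 2
  Position 10 '(': depth becomes 3
  Position 11 '(': depth becomes 4
  Position 12 '(': depth becomes 5
  Position 13 '(': depth becomes 6
  Position 14 '(': depth becomes 7
  Position 15 '(': depth becomes 8
  Position 16 '(': depth becomes 9
  Position 17 ')': depth becomes 8
  Position 18 ')': depth becomes 7
  Position 19 ')': depth becomes 6
  Position 20 ')': depth becomes 5
  Position 21 ')': depth becomes 4
  Position 22 ')': depth becomes 3
  Position 23 ')': depth becomes 2
  Position 24 ')': depth becomes 1
  Position 25 ')': depth becomes 0
Maximum depth reached: 9

9


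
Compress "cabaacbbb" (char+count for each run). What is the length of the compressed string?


Input: cabaacbbb
Runs:
  'c' x 1 => "c1"
  'a' x 1 => "a1"
  'b' x 1 => "b1"
  'a' x 2 => "a2"
  'c' x 1 => "c1"
  'b' x 3 => "b3"
Compressed: "c1a1b1a2c1b3"
Compressed length: 12

12


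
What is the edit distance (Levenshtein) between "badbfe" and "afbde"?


Computing edit distance: "badbfe" -> "afbde"
DP table:
           a    f    b    d    e
      0    1    2    3    4    5
  b   1    1    2    2    3    4
  a   2    1    2    3    3    4
  d   3    2    2    3    3    4
  b   4    3    3    2    3    4
  f   5    4    3    3    3    4
  e   6    5    4    4    4    3
Edit distance = dp[6][5] = 3

3


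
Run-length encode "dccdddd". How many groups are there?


Input: dccdddd
Scanning for consecutive runs:
  Group 1: 'd' x 1 (positions 0-0)
  Group 2: 'c' x 2 (positions 1-2)
  Group 3: 'd' x 4 (positions 3-6)
Total groups: 3

3


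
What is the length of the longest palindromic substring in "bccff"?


Input: "bccff"
Checking substrings for palindromes:
  [1:3] "cc" (len 2) => palindrome
  [3:5] "ff" (len 2) => palindrome
Longest palindromic substring: "cc" with length 2

2


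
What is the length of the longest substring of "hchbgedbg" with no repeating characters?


Input: "hchbgedbg"
Sliding window (track last position of each char):
  Position 0 ('h'): window [0,0] length 1 -- new best
  Position 1 ('c'): window [0,1] length 2 -- new best
  Position 2 ('h'): repeat (last at 0), move window start to 1
  Position 2 ('h'): window [1,2] length 2
  Position 3 ('b'): window [1,3] length 3 -- new best
  Position 4 ('g'): window [1,4] length 4 -- new best
  Position 5 ('e'): window [1,5] length 5 -- new best
  Position 6 ('d'): window [1,6] length 6 -- new best
  Position 7 ('b'): repeat (last at 3), move window start to 4
  Position 7 ('b'): window [4,7] length 4
  Position 8 ('g'): repeat (last at 4), move window start to 5
  Position 8 ('g'): window [5,8] length 4
Longest substring with no repeats: "chbged" with length 6

6


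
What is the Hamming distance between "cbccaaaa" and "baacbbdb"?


Comparing "cbccaaaa" and "baacbbdb" position by position:
  Position 0: 'c' vs 'b' => differ
  Position 1: 'b' vs 'a' => differ
  Position 2: 'c' vs 'a' => differ
  Position 3: 'c' vs 'c' => same
  Position 4: 'a' vs 'b' => differ
  Position 5: 'a' vs 'b' => differ
  Position 6: 'a' vs 'd' => differ
  Position 7: 'a' vs 'b' => differ
Total differences (Hamming distance): 7

7


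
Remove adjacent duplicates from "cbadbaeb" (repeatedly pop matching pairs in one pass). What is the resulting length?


Input: cbadbaeb
Stack-based adjacent duplicate removal:
  Read 'c': push. Stack: c
  Read 'b': push. Stack: cb
  Read 'a': push. Stack: cba
  Read 'd': push. Stack: cbad
  Read 'b': push. Stack: cbadb
  Read 'a': push. Stack: cbadba
  Read 'e': push. Stack: cbadbae
  Read 'b': push. Stack: cbadbaeb
Final stack: "cbadbaeb" (length 8)

8


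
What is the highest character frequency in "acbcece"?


Input: acbcece
Character counts:
  'a': 1
  'b': 1
  'c': 3
  'e': 2
Maximum frequency: 3

3


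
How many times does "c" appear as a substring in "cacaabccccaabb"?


Searching for "c" in "cacaabccccaabb"
Scanning each position:
  Position 0: "c" => MATCH
  Position 1: "a" => no
  Position 2: "c" => MATCH
  Position 3: "a" => no
  Position 4: "a" => no
  Position 5: "b" => no
  Position 6: "c" => MATCH
  Position 7: "c" => MATCH
  Position 8: "c" => MATCH
  Position 9: "c" => MATCH
  Position 10: "a" => no
  Position 11: "a" => no
  Position 12: "b" => no
  Position 13: "b" => no
Total occurrences: 6

6


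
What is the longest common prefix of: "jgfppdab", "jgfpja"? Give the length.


Words: jgfppdab, jgfpja
  Position 0: all 'j' => match
  Position 1: all 'g' => match
  Position 2: all 'f' => match
  Position 3: all 'p' => match
  Position 4: ('p', 'j') => mismatch, stop
LCP = "jgfp" (length 4)

4


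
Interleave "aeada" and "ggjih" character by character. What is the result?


Interleaving "aeada" and "ggjih":
  Position 0: 'a' from first, 'g' from second => "ag"
  Position 1: 'e' from first, 'g' from second => "eg"
  Position 2: 'a' from first, 'j' from second => "aj"
  Position 3: 'd' from first, 'i' from second => "di"
  Position 4: 'a' from first, 'h' from second => "ah"
Result: agegajdiah

agegajdiah


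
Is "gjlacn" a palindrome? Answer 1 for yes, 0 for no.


Input: gjlacn
Reversed: ncaljg
  Compare pos 0 ('g') with pos 5 ('n'): MISMATCH
  Compare pos 1 ('j') with pos 4 ('c'): MISMATCH
  Compare pos 2 ('l') with pos 3 ('a'): MISMATCH
Result: not a palindrome

0


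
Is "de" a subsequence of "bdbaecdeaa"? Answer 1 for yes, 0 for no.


Check if "de" is a subsequence of "bdbaecdeaa"
Greedy scan:
  Position 0 ('b'): no match needed
  Position 1 ('d'): matches sub[0] = 'd'
  Position 2 ('b'): no match needed
  Position 3 ('a'): no match needed
  Position 4 ('e'): matches sub[1] = 'e'
  Position 5 ('c'): no match needed
  Position 6 ('d'): no match needed
  Position 7 ('e'): no match needed
  Position 8 ('a'): no match needed
  Position 9 ('a'): no match needed
All 2 characters matched => is a subsequence

1


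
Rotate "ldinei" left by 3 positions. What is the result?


Input: "ldinei", rotate left by 3
First 3 characters: "ldi"
Remaining characters: "nei"
Concatenate remaining + first: "nei" + "ldi" = "neildi"

neildi


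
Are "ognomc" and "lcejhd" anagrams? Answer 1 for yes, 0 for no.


Strings: "ognomc", "lcejhd"
Sorted first:  cgmnoo
Sorted second: cdehjl
Differ at position 1: 'g' vs 'd' => not anagrams

0


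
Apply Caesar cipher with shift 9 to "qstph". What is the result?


Caesar cipher: shift "qstph" by 9
  'q' (pos 16) + 9 = pos 25 = 'z'
  's' (pos 18) + 9 = pos 1 = 'b'
  't' (pos 19) + 9 = pos 2 = 'c'
  'p' (pos 15) + 9 = pos 24 = 'y'
  'h' (pos 7) + 9 = pos 16 = 'q'
Result: zbcyq

zbcyq


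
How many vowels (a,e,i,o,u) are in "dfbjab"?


Input: dfbjab
Checking each character:
  'd' at position 0: consonant
  'f' at position 1: consonant
  'b' at position 2: consonant
  'j' at position 3: consonant
  'a' at position 4: vowel (running total: 1)
  'b' at position 5: consonant
Total vowels: 1

1


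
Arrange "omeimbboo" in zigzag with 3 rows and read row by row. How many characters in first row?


Zigzag "omeimbboo" into 3 rows:
Placing characters:
  'o' => row 0
  'm' => row 1
  'e' => row 2
  'i' => row 1
  'm' => row 0
  'b' => row 1
  'b' => row 2
  'o' => row 1
  'o' => row 0
Rows:
  Row 0: "omo"
  Row 1: "mibo"
  Row 2: "eb"
First row length: 3

3


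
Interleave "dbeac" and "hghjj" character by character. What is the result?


Interleaving "dbeac" and "hghjj":
  Position 0: 'd' from first, 'h' from second => "dh"
  Position 1: 'b' from first, 'g' from second => "bg"
  Position 2: 'e' from first, 'h' from second => "eh"
  Position 3: 'a' from first, 'j' from second => "aj"
  Position 4: 'c' from first, 'j' from second => "cj"
Result: dhbgehajcj

dhbgehajcj


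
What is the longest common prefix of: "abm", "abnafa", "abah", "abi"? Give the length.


Words: abm, abnafa, abah, abi
  Position 0: all 'a' => match
  Position 1: all 'b' => match
  Position 2: ('m', 'n', 'a', 'i') => mismatch, stop
LCP = "ab" (length 2)

2


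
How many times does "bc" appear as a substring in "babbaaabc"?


Searching for "bc" in "babbaaabc"
Scanning each position:
  Position 0: "ba" => no
  Position 1: "ab" => no
  Position 2: "bb" => no
  Position 3: "ba" => no
  Position 4: "aa" => no
  Position 5: "aa" => no
  Position 6: "ab" => no
  Position 7: "bc" => MATCH
Total occurrences: 1

1


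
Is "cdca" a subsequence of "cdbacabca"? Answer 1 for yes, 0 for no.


Check if "cdca" is a subsequence of "cdbacabca"
Greedy scan:
  Position 0 ('c'): matches sub[0] = 'c'
  Position 1 ('d'): matches sub[1] = 'd'
  Position 2 ('b'): no match needed
  Position 3 ('a'): no match needed
  Position 4 ('c'): matches sub[2] = 'c'
  Position 5 ('a'): matches sub[3] = 'a'
  Position 6 ('b'): no match needed
  Position 7 ('c'): no match needed
  Position 8 ('a'): no match needed
All 4 characters matched => is a subsequence

1


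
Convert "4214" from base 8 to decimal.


Input: "4214" in base 8
Positional expansion:
  Digit '4' (value 4) x 8^3 = 2048
  Digit '2' (value 2) x 8^2 = 128
  Digit '1' (value 1) x 8^1 = 8
  Digit '4' (value 4) x 8^0 = 4
Sum = 2188

2188


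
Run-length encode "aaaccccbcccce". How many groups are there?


Input: aaaccccbcccce
Scanning for consecutive runs:
  Group 1: 'a' x 3 (positions 0-2)
  Group 2: 'c' x 4 (positions 3-6)
  Group 3: 'b' x 1 (positions 7-7)
  Group 4: 'c' x 4 (positions 8-11)
  Group 5: 'e' x 1 (positions 12-12)
Total groups: 5

5


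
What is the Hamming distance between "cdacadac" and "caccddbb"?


Comparing "cdacadac" and "caccddbb" position by position:
  Position 0: 'c' vs 'c' => same
  Position 1: 'd' vs 'a' => differ
  Position 2: 'a' vs 'c' => differ
  Position 3: 'c' vs 'c' => same
  Position 4: 'a' vs 'd' => differ
  Position 5: 'd' vs 'd' => same
  Position 6: 'a' vs 'b' => differ
  Position 7: 'c' vs 'b' => differ
Total differences (Hamming distance): 5

5


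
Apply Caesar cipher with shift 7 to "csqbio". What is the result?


Caesar cipher: shift "csqbio" by 7
  'c' (pos 2) + 7 = pos 9 = 'j'
  's' (pos 18) + 7 = pos 25 = 'z'
  'q' (pos 16) + 7 = pos 23 = 'x'
  'b' (pos 1) + 7 = pos 8 = 'i'
  'i' (pos 8) + 7 = pos 15 = 'p'
  'o' (pos 14) + 7 = pos 21 = 'v'
Result: jzxipv

jzxipv


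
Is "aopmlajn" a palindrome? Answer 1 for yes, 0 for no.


Input: aopmlajn
Reversed: njalmpoa
  Compare pos 0 ('a') with pos 7 ('n'): MISMATCH
  Compare pos 1 ('o') with pos 6 ('j'): MISMATCH
  Compare pos 2 ('p') with pos 5 ('a'): MISMATCH
  Compare pos 3 ('m') with pos 4 ('l'): MISMATCH
Result: not a palindrome

0


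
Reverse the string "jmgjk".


Input: jmgjk
Reading characters right to left:
  Position 4: 'k'
  Position 3: 'j'
  Position 2: 'g'
  Position 1: 'm'
  Position 0: 'j'
Reversed: kjgmj

kjgmj


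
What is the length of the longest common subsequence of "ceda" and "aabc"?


LCS of "ceda" and "aabc"
DP table:
           a    a    b    c
      0    0    0    0    0
  c   0    0    0    0    1
  e   0    0    0    0    1
  d   0    0    0    0    1
  a   0    1    1    1    1
LCS length = dp[4][4] = 1

1


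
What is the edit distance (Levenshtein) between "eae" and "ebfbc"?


Computing edit distance: "eae" -> "ebfbc"
DP table:
           e    b    f    b    c
      0    1    2    3    4    5
  e   1    0    1    2    3    4
  a   2    1    1    2    3    4
  e   3    2    2    2    3    4
Edit distance = dp[3][5] = 4

4


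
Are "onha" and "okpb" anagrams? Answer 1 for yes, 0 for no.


Strings: "onha", "okpb"
Sorted first:  ahno
Sorted second: bkop
Differ at position 0: 'a' vs 'b' => not anagrams

0


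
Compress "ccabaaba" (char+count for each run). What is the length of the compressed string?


Input: ccabaaba
Runs:
  'c' x 2 => "c2"
  'a' x 1 => "a1"
  'b' x 1 => "b1"
  'a' x 2 => "a2"
  'b' x 1 => "b1"
  'a' x 1 => "a1"
Compressed: "c2a1b1a2b1a1"
Compressed length: 12

12


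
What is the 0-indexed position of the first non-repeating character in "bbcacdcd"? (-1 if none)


Input: bbcacdcd
Character frequencies:
  'a': 1
  'b': 2
  'c': 3
  'd': 2
Scanning left to right for freq == 1:
  Position 0 ('b'): freq=2, skip
  Position 1 ('b'): freq=2, skip
  Position 2 ('c'): freq=3, skip
  Position 3 ('a'): unique! => answer = 3

3


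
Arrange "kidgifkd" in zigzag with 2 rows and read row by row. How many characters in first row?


Zigzag "kidgifkd" into 2 rows:
Placing characters:
  'k' => row 0
  'i' => row 1
  'd' => row 0
  'g' => row 1
  'i' => row 0
  'f' => row 1
  'k' => row 0
  'd' => row 1
Rows:
  Row 0: "kdik"
  Row 1: "igfd"
First row length: 4

4


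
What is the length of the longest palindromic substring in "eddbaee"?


Input: "eddbaee"
Checking substrings for palindromes:
  [1:3] "dd" (len 2) => palindrome
  [5:7] "ee" (len 2) => palindrome
Longest palindromic substring: "dd" with length 2

2


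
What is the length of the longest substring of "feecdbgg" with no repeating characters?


Input: "feecdbgg"
Sliding window (track last position of each char):
  Position 0 ('f'): window [0,0] length 1 -- new best
  Position 1 ('e'): window [0,1] length 2 -- new best
  Position 2 ('e'): repeat (last at 1), move window start to 2
  Position 2 ('e'): window [2,2] length 1
  Position 3 ('c'): window [2,3] length 2
  Position 4 ('d'): window [2,4] length 3 -- new best
  Position 5 ('b'): window [2,5] length 4 -- new best
  Position 6 ('g'): window [2,6] length 5 -- new best
  Position 7 ('g'): repeat (last at 6), move window start to 7
  Position 7 ('g'): window [7,7] length 1
Longest substring with no repeats: "ecdbg" with length 5

5


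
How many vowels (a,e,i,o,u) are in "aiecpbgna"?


Input: aiecpbgna
Checking each character:
  'a' at position 0: vowel (running total: 1)
  'i' at position 1: vowel (running total: 2)
  'e' at position 2: vowel (running total: 3)
  'c' at position 3: consonant
  'p' at position 4: consonant
  'b' at position 5: consonant
  'g' at position 6: consonant
  'n' at position 7: consonant
  'a' at position 8: vowel (running total: 4)
Total vowels: 4

4


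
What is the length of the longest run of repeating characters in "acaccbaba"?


Input: "acaccbaba"
Scanning for longest run:
  Position 1 ('c'): new char, reset run to 1
  Position 2 ('a'): new char, reset run to 1
  Position 3 ('c'): new char, reset run to 1
  Position 4 ('c'): continues run of 'c', length=2
  Position 5 ('b'): new char, reset run to 1
  Position 6 ('a'): new char, reset run to 1
  Position 7 ('b'): new char, reset run to 1
  Position 8 ('a'): new char, reset run to 1
Longest run: 'c' with length 2

2


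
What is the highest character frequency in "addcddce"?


Input: addcddce
Character counts:
  'a': 1
  'c': 2
  'd': 4
  'e': 1
Maximum frequency: 4

4


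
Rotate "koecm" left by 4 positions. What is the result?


Input: "koecm", rotate left by 4
First 4 characters: "koec"
Remaining characters: "m"
Concatenate remaining + first: "m" + "koec" = "mkoec"

mkoec


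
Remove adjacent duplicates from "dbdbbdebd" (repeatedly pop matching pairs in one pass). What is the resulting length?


Input: dbdbbdebd
Stack-based adjacent duplicate removal:
  Read 'd': push. Stack: d
  Read 'b': push. Stack: db
  Read 'd': push. Stack: dbd
  Read 'b': push. Stack: dbdb
  Read 'b': matches stack top 'b' => pop. Stack: dbd
  Read 'd': matches stack top 'd' => pop. Stack: db
  Read 'e': push. Stack: dbe
  Read 'b': push. Stack: dbeb
  Read 'd': push. Stack: dbebd
Final stack: "dbebd" (length 5)

5


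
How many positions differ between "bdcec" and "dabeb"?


Comparing "bdcec" and "dabeb" position by position:
  Position 0: 'b' vs 'd' => DIFFER
  Position 1: 'd' vs 'a' => DIFFER
  Position 2: 'c' vs 'b' => DIFFER
  Position 3: 'e' vs 'e' => same
  Position 4: 'c' vs 'b' => DIFFER
Positions that differ: 4

4


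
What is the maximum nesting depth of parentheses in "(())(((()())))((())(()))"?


Input: "(())(((()())))((())(()))"
Tracking depth:
  Position 0 '(': depth becomes 1
  Position 1 '(': depth becomes 2
  Position 2 ')': depth becomes 1
  Position 3 ')': depth becomes 0
  Position 4 '(': depth becomes 1
  Position 5 '(': depth becomes 2
  Position 6 '(': depth becomes 3
  Position 7 '(': depth becomes 4
  Position 8 ')': depth becomes 3
  Position 9 '(': depth becomes 4
  Position 10 ')': depth becomes 3
  Position 11 ')': depth becomes 2
  Position 12 ')': depth becomes 1
  Position 13 ')': depth becomes 0
  Position 14 '(': depth becomes 1
  Position 15 '(': depth becomes 2
  Position 16 '(': depth becomes 3
  Position 17 ')': depth becomes 2
  Position 18 ')': depth becomes 1
  Position 19 '(': depth becomes 2
  Position 20 '(': depth becomes 3
  Position 21 ')': depth becomes 2
  Position 22 ')': depth becomes 1
  Position 23 ')': depth becomes 0
Maximum depth reached: 4

4


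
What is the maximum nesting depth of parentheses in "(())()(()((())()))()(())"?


Input: "(())()(()((())()))()(())"
Tracking depth:
  Position 0 '(': depth becomes 1
  Position 1 '(': depth becomes 2
  Position 2 ')': depth becomes 1
  Position 3 ')': depth becomes 0
  Position 4 '(': depth becomes 1
  Position 5 ')': depth becomes 0
  Position 6 '(': depth becomes 1
  Position 7 '(': depth becomes 2
  Position 8 ')': depth becomes 1
  Position 9 '(': depth becomes 2
  Position 10 '(': depth becomes 3
  Position 11 '(': depth becomes 4
  Position 12 ')': depth becomes 3
  Position 13 ')': depth becomes 2
  Position 14 '(': depth becomes 3
  Position 15 ')': depth becomes 2
  Position 16 ')': depth becomes 1
  Position 17 ')': depth becomes 0
  Position 18 '(': depth becomes 1
  Position 19 ')': depth becomes 0
  Position 20 '(': depth becomes 1
  Position 21 '(': depth becomes 2
  Position 22 ')': depth becomes 1
  Position 23 ')': depth becomes 0
Maximum depth reached: 4

4


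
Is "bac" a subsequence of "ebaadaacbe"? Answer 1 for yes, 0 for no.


Check if "bac" is a subsequence of "ebaadaacbe"
Greedy scan:
  Position 0 ('e'): no match needed
  Position 1 ('b'): matches sub[0] = 'b'
  Position 2 ('a'): matches sub[1] = 'a'
  Position 3 ('a'): no match needed
  Position 4 ('d'): no match needed
  Position 5 ('a'): no match needed
  Position 6 ('a'): no match needed
  Position 7 ('c'): matches sub[2] = 'c'
  Position 8 ('b'): no match needed
  Position 9 ('e'): no match needed
All 3 characters matched => is a subsequence

1


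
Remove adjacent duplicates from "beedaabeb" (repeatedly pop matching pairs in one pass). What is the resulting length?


Input: beedaabeb
Stack-based adjacent duplicate removal:
  Read 'b': push. Stack: b
  Read 'e': push. Stack: be
  Read 'e': matches stack top 'e' => pop. Stack: b
  Read 'd': push. Stack: bd
  Read 'a': push. Stack: bda
  Read 'a': matches stack top 'a' => pop. Stack: bd
  Read 'b': push. Stack: bdb
  Read 'e': push. Stack: bdbe
  Read 'b': push. Stack: bdbeb
Final stack: "bdbeb" (length 5)

5


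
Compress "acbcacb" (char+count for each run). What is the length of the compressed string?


Input: acbcacb
Runs:
  'a' x 1 => "a1"
  'c' x 1 => "c1"
  'b' x 1 => "b1"
  'c' x 1 => "c1"
  'a' x 1 => "a1"
  'c' x 1 => "c1"
  'b' x 1 => "b1"
Compressed: "a1c1b1c1a1c1b1"
Compressed length: 14

14


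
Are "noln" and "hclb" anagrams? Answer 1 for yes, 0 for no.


Strings: "noln", "hclb"
Sorted first:  lnno
Sorted second: bchl
Differ at position 0: 'l' vs 'b' => not anagrams

0


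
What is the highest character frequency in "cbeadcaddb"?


Input: cbeadcaddb
Character counts:
  'a': 2
  'b': 2
  'c': 2
  'd': 3
  'e': 1
Maximum frequency: 3

3


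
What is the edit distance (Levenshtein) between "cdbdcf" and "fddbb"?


Computing edit distance: "cdbdcf" -> "fddbb"
DP table:
           f    d    d    b    b
      0    1    2    3    4    5
  c   1    1    2    3    4    5
  d   2    2    1    2    3    4
  b   3    3    2    2    2    3
  d   4    4    3    2    3    3
  c   5    5    4    3    3    4
  f   6    5    5    4    4    4
Edit distance = dp[6][5] = 4

4


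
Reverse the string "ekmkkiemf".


Input: ekmkkiemf
Reading characters right to left:
  Position 8: 'f'
  Position 7: 'm'
  Position 6: 'e'
  Position 5: 'i'
  Position 4: 'k'
  Position 3: 'k'
  Position 2: 'm'
  Position 1: 'k'
  Position 0: 'e'
Reversed: fmeikkmke

fmeikkmke


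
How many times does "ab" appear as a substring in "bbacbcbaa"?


Searching for "ab" in "bbacbcbaa"
Scanning each position:
  Position 0: "bb" => no
  Position 1: "ba" => no
  Position 2: "ac" => no
  Position 3: "cb" => no
  Position 4: "bc" => no
  Position 5: "cb" => no
  Position 6: "ba" => no
  Position 7: "aa" => no
Total occurrences: 0

0


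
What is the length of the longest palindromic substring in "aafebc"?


Input: "aafebc"
Checking substrings for palindromes:
  [0:2] "aa" (len 2) => palindrome
Longest palindromic substring: "aa" with length 2

2


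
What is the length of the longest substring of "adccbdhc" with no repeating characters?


Input: "adccbdhc"
Sliding window (track last position of each char):
  Position 0 ('a'): window [0,0] length 1 -- new best
  Position 1 ('d'): window [0,1] length 2 -- new best
  Position 2 ('c'): window [0,2] length 3 -- new best
  Position 3 ('c'): repeat (last at 2), move window start to 3
  Position 3 ('c'): window [3,3] length 1
  Position 4 ('b'): window [3,4] length 2
  Position 5 ('d'): window [3,5] length 3
  Position 6 ('h'): window [3,6] length 4 -- new best
  Position 7 ('c'): repeat (last at 3), move window start to 4
  Position 7 ('c'): window [4,7] length 4
Longest substring with no repeats: "cbdh" with length 4

4


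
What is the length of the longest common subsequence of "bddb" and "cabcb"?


LCS of "bddb" and "cabcb"
DP table:
           c    a    b    c    b
      0    0    0    0    0    0
  b   0    0    0    1    1    1
  d   0    0    0    1    1    1
  d   0    0    0    1    1    1
  b   0    0    0    1    1    2
LCS length = dp[4][5] = 2

2


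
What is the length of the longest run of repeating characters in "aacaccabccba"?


Input: "aacaccabccba"
Scanning for longest run:
  Position 1 ('a'): continues run of 'a', length=2
  Position 2 ('c'): new char, reset run to 1
  Position 3 ('a'): new char, reset run to 1
  Position 4 ('c'): new char, reset run to 1
  Position 5 ('c'): continues run of 'c', length=2
  Position 6 ('a'): new char, reset run to 1
  Position 7 ('b'): new char, reset run to 1
  Position 8 ('c'): new char, reset run to 1
  Position 9 ('c'): continues run of 'c', length=2
  Position 10 ('b'): new char, reset run to 1
  Position 11 ('a'): new char, reset run to 1
Longest run: 'a' with length 2

2


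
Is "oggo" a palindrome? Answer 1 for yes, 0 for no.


Input: oggo
Reversed: oggo
  Compare pos 0 ('o') with pos 3 ('o'): match
  Compare pos 1 ('g') with pos 2 ('g'): match
Result: palindrome

1


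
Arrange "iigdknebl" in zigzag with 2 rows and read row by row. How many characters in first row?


Zigzag "iigdknebl" into 2 rows:
Placing characters:
  'i' => row 0
  'i' => row 1
  'g' => row 0
  'd' => row 1
  'k' => row 0
  'n' => row 1
  'e' => row 0
  'b' => row 1
  'l' => row 0
Rows:
  Row 0: "igkel"
  Row 1: "idnb"
First row length: 5

5


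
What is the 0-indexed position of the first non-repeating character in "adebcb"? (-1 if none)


Input: adebcb
Character frequencies:
  'a': 1
  'b': 2
  'c': 1
  'd': 1
  'e': 1
Scanning left to right for freq == 1:
  Position 0 ('a'): unique! => answer = 0

0


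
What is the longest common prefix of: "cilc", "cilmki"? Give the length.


Words: cilc, cilmki
  Position 0: all 'c' => match
  Position 1: all 'i' => match
  Position 2: all 'l' => match
  Position 3: ('c', 'm') => mismatch, stop
LCP = "cil" (length 3)

3


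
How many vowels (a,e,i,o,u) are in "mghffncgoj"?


Input: mghffncgoj
Checking each character:
  'm' at position 0: consonant
  'g' at position 1: consonant
  'h' at position 2: consonant
  'f' at position 3: consonant
  'f' at position 4: consonant
  'n' at position 5: consonant
  'c' at position 6: consonant
  'g' at position 7: consonant
  'o' at position 8: vowel (running total: 1)
  'j' at position 9: consonant
Total vowels: 1

1


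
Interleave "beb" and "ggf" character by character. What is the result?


Interleaving "beb" and "ggf":
  Position 0: 'b' from first, 'g' from second => "bg"
  Position 1: 'e' from first, 'g' from second => "eg"
  Position 2: 'b' from first, 'f' from second => "bf"
Result: bgegbf

bgegbf


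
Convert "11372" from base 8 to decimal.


Input: "11372" in base 8
Positional expansion:
  Digit '1' (value 1) x 8^4 = 4096
  Digit '1' (value 1) x 8^3 = 512
  Digit '3' (value 3) x 8^2 = 192
  Digit '7' (value 7) x 8^1 = 56
  Digit '2' (value 2) x 8^0 = 2
Sum = 4858

4858


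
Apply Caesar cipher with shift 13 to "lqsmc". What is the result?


Caesar cipher: shift "lqsmc" by 13
  'l' (pos 11) + 13 = pos 24 = 'y'
  'q' (pos 16) + 13 = pos 3 = 'd'
  's' (pos 18) + 13 = pos 5 = 'f'
  'm' (pos 12) + 13 = pos 25 = 'z'
  'c' (pos 2) + 13 = pos 15 = 'p'
Result: ydfzp

ydfzp


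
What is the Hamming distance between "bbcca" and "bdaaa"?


Comparing "bbcca" and "bdaaa" position by position:
  Position 0: 'b' vs 'b' => same
  Position 1: 'b' vs 'd' => differ
  Position 2: 'c' vs 'a' => differ
  Position 3: 'c' vs 'a' => differ
  Position 4: 'a' vs 'a' => same
Total differences (Hamming distance): 3

3


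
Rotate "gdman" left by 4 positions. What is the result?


Input: "gdman", rotate left by 4
First 4 characters: "gdma"
Remaining characters: "n"
Concatenate remaining + first: "n" + "gdma" = "ngdma"

ngdma


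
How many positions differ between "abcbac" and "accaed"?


Comparing "abcbac" and "accaed" position by position:
  Position 0: 'a' vs 'a' => same
  Position 1: 'b' vs 'c' => DIFFER
  Position 2: 'c' vs 'c' => same
  Position 3: 'b' vs 'a' => DIFFER
  Position 4: 'a' vs 'e' => DIFFER
  Position 5: 'c' vs 'd' => DIFFER
Positions that differ: 4

4


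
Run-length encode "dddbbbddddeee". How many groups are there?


Input: dddbbbddddeee
Scanning for consecutive runs:
  Group 1: 'd' x 3 (positions 0-2)
  Group 2: 'b' x 3 (positions 3-5)
  Group 3: 'd' x 4 (positions 6-9)
  Group 4: 'e' x 3 (positions 10-12)
Total groups: 4

4


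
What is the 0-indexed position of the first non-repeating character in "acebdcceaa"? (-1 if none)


Input: acebdcceaa
Character frequencies:
  'a': 3
  'b': 1
  'c': 3
  'd': 1
  'e': 2
Scanning left to right for freq == 1:
  Position 0 ('a'): freq=3, skip
  Position 1 ('c'): freq=3, skip
  Position 2 ('e'): freq=2, skip
  Position 3 ('b'): unique! => answer = 3

3


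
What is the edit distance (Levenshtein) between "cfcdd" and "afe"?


Computing edit distance: "cfcdd" -> "afe"
DP table:
           a    f    e
      0    1    2    3
  c   1    1    2    3
  f   2    2    1    2
  c   3    3    2    2
  d   4    4    3    3
  d   5    5    4    4
Edit distance = dp[5][3] = 4

4


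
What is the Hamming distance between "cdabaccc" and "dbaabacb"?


Comparing "cdabaccc" and "dbaabacb" position by position:
  Position 0: 'c' vs 'd' => differ
  Position 1: 'd' vs 'b' => differ
  Position 2: 'a' vs 'a' => same
  Position 3: 'b' vs 'a' => differ
  Position 4: 'a' vs 'b' => differ
  Position 5: 'c' vs 'a' => differ
  Position 6: 'c' vs 'c' => same
  Position 7: 'c' vs 'b' => differ
Total differences (Hamming distance): 6

6


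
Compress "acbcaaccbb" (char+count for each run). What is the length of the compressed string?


Input: acbcaaccbb
Runs:
  'a' x 1 => "a1"
  'c' x 1 => "c1"
  'b' x 1 => "b1"
  'c' x 1 => "c1"
  'a' x 2 => "a2"
  'c' x 2 => "c2"
  'b' x 2 => "b2"
Compressed: "a1c1b1c1a2c2b2"
Compressed length: 14

14


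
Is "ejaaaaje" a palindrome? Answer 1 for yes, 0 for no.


Input: ejaaaaje
Reversed: ejaaaaje
  Compare pos 0 ('e') with pos 7 ('e'): match
  Compare pos 1 ('j') with pos 6 ('j'): match
  Compare pos 2 ('a') with pos 5 ('a'): match
  Compare pos 3 ('a') with pos 4 ('a'): match
Result: palindrome

1


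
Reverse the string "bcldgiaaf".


Input: bcldgiaaf
Reading characters right to left:
  Position 8: 'f'
  Position 7: 'a'
  Position 6: 'a'
  Position 5: 'i'
  Position 4: 'g'
  Position 3: 'd'
  Position 2: 'l'
  Position 1: 'c'
  Position 0: 'b'
Reversed: faaigdlcb

faaigdlcb


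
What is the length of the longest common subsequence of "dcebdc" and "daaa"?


LCS of "dcebdc" and "daaa"
DP table:
           d    a    a    a
      0    0    0    0    0
  d   0    1    1    1    1
  c   0    1    1    1    1
  e   0    1    1    1    1
  b   0    1    1    1    1
  d   0    1    1    1    1
  c   0    1    1    1    1
LCS length = dp[6][4] = 1

1


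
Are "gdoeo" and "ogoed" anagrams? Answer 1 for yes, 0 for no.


Strings: "gdoeo", "ogoed"
Sorted first:  degoo
Sorted second: degoo
Sorted forms match => anagrams

1


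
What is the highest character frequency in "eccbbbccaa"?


Input: eccbbbccaa
Character counts:
  'a': 2
  'b': 3
  'c': 4
  'e': 1
Maximum frequency: 4

4


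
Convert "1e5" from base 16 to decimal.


Input: "1e5" in base 16
Positional expansion:
  Digit '1' (value 1) x 16^2 = 256
  Digit 'e' (value 14) x 16^1 = 224
  Digit '5' (value 5) x 16^0 = 5
Sum = 485

485


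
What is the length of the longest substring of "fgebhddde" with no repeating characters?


Input: "fgebhddde"
Sliding window (track last position of each char):
  Position 0 ('f'): window [0,0] length 1 -- new best
  Position 1 ('g'): window [0,1] length 2 -- new best
  Position 2 ('e'): window [0,2] length 3 -- new best
  Position 3 ('b'): window [0,3] length 4 -- new best
  Position 4 ('h'): window [0,4] length 5 -- new best
  Position 5 ('d'): window [0,5] length 6 -- new best
  Position 6 ('d'): repeat (last at 5), move window start to 6
  Position 6 ('d'): window [6,6] length 1
  Position 7 ('d'): repeat (last at 6), move window start to 7
  Position 7 ('d'): window [7,7] length 1
  Position 8 ('e'): window [7,8] length 2
Longest substring with no repeats: "fgebhd" with length 6

6
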